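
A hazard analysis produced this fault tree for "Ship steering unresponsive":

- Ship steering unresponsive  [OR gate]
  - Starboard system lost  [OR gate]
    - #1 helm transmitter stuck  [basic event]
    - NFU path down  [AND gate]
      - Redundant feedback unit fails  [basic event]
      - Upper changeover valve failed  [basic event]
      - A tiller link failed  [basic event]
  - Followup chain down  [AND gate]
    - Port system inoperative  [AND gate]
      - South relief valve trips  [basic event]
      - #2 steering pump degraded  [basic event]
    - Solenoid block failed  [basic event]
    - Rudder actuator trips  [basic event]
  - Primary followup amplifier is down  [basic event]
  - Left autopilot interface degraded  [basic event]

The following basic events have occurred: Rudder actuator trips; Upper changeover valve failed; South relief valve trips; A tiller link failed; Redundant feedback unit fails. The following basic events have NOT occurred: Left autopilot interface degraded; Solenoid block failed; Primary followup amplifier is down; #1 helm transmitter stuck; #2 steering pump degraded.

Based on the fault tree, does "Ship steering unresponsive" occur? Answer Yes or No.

Yes

NFU path down [AND]: Redundant feedback unit fails=occurs, Upper changeover valve failed=occurs, A tiller link failed=occurs → all inputs occur → occurs.
Starboard system lost [OR]: #1 helm transmitter stuck=not, NFU path down=occurs → at least one input occurs → occurs.
Port system inoperative [AND]: South relief valve trips=occurs, #2 steering pump degraded=not → not all inputs occur → does not occur.
Followup chain down [AND]: Port system inoperative=not, Solenoid block failed=not, Rudder actuator trips=occurs → not all inputs occur → does not occur.
Ship steering unresponsive [OR]: Starboard system lost=occurs, Followup chain down=not, Primary followup amplifier is down=not, Left autopilot interface degraded=not → at least one input occurs → occurs.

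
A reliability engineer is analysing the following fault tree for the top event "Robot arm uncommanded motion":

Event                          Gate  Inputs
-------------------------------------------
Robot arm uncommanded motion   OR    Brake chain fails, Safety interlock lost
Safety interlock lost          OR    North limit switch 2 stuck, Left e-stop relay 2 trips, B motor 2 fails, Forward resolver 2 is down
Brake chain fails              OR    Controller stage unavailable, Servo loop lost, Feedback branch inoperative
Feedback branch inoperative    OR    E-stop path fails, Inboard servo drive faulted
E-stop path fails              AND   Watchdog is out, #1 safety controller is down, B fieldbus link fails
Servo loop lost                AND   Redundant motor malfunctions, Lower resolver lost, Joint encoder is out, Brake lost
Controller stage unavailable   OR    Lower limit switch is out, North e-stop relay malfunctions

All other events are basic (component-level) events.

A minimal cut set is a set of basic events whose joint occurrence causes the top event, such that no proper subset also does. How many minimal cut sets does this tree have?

Controller stage unavailable [OR]: union of children's cut sets → 2 cut set(s).
Servo loop lost [AND]: one cut set from each child combined → 1 × 1 × 1 × 1 = 1 cut set(s).
E-stop path fails [AND]: one cut set from each child combined → 1 × 1 × 1 = 1 cut set(s).
Feedback branch inoperative [OR]: union of children's cut sets → 2 cut set(s).
Brake chain fails [OR]: union of children's cut sets → 5 cut set(s).
Safety interlock lost [OR]: union of children's cut sets → 4 cut set(s).
Robot arm uncommanded motion [OR]: union of children's cut sets → 9 cut set(s).
Minimal cut sets: {Lower limit switch is out}; {North e-stop relay malfunctions}; {Brake lost, Joint encoder is out, Lower resolver lost, Redundant motor malfunctions}; {#1 safety controller is down, B fieldbus link fails, Watchdog is out}; {Inboard servo drive faulted}; {North limit switch 2 stuck}; {Left e-stop relay 2 trips}; {B motor 2 fails}; {Forward resolver 2 is down}.

9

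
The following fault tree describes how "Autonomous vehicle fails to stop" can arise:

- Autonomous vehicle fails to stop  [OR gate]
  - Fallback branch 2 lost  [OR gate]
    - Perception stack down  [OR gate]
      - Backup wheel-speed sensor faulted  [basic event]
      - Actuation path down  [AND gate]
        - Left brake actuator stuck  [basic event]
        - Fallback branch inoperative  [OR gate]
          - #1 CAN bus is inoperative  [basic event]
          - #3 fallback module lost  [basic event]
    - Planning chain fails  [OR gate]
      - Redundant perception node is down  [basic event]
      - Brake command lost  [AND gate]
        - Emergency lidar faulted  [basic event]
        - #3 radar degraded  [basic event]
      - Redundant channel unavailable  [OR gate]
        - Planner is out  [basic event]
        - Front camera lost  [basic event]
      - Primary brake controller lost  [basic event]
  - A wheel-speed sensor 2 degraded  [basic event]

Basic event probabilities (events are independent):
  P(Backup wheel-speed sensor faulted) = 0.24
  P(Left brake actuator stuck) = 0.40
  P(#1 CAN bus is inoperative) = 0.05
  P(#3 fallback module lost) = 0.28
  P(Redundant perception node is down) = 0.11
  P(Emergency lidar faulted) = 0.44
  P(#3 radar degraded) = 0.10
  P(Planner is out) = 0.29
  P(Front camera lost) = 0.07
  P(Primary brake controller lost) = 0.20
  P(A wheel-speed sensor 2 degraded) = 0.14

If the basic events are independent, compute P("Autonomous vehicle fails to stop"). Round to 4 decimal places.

P(Fallback branch inoperative) [OR] = 1 − (1−0.05) × (1−0.28) = 0.316000
P(Actuation path down) [AND] = 0.40 × 0.316000 = 0.126400
P(Perception stack down) [OR] = 1 − (1−0.24) × (1−0.126400) = 0.336064
P(Brake command lost) [AND] = 0.44 × 0.10 = 0.044000
P(Redundant channel unavailable) [OR] = 1 − (1−0.29) × (1−0.07) = 0.339700
P(Planning chain fails) [OR] = 1 − (1−0.11) × (1−0.044000) × (1−0.339700) × (1−0.20) = 0.550552
P(Fallback branch 2 lost) [OR] = 1 − (1−0.336064) × (1−0.550552) = 0.701595
P(Autonomous vehicle fails to stop) [OR] = 1 − (1−0.701595) × (1−0.14) = 0.743372
Rounded to 4 decimal places: P(Autonomous vehicle fails to stop) ≈ 0.7434.

0.7434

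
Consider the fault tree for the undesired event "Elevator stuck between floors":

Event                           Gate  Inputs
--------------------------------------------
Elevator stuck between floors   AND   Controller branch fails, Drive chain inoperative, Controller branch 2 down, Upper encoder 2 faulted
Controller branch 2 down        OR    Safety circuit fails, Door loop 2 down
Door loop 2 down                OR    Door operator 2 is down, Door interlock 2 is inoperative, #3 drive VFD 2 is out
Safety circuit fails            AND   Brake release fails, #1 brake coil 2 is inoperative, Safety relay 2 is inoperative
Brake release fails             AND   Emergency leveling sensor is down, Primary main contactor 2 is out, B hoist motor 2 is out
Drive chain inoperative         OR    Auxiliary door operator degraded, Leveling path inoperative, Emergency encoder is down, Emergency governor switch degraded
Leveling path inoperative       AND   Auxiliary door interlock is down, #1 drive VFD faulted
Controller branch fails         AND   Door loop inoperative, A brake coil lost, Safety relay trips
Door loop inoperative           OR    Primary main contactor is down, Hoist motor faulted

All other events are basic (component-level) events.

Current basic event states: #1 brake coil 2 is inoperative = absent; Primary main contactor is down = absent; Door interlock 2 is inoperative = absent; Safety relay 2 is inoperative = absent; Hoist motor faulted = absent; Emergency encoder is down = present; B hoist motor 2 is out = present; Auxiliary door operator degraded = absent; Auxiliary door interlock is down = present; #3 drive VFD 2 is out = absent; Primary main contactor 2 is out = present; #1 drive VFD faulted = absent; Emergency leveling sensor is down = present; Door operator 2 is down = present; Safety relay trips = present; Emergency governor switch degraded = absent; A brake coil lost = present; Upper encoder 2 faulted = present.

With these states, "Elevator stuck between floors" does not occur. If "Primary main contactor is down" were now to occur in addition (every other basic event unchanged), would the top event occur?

Yes

Counterfactual: set "Primary main contactor is down" to occurred.
Door loop inoperative [OR]: Primary main contactor is down=occurs, Hoist motor faulted=not → at least one input occurs → occurs.
Controller branch fails [AND]: Door loop inoperative=occurs, A brake coil lost=occurs, Safety relay trips=occurs → all inputs occur → occurs.
Leveling path inoperative [AND]: Auxiliary door interlock is down=occurs, #1 drive VFD faulted=not → not all inputs occur → does not occur.
Drive chain inoperative [OR]: Auxiliary door operator degraded=not, Leveling path inoperative=not, Emergency encoder is down=occurs, Emergency governor switch degraded=not → at least one input occurs → occurs.
Brake release fails [AND]: Emergency leveling sensor is down=occurs, Primary main contactor 2 is out=occurs, B hoist motor 2 is out=occurs → all inputs occur → occurs.
Safety circuit fails [AND]: Brake release fails=occurs, #1 brake coil 2 is inoperative=not, Safety relay 2 is inoperative=not → not all inputs occur → does not occur.
Door loop 2 down [OR]: Door operator 2 is down=occurs, Door interlock 2 is inoperative=not, #3 drive VFD 2 is out=not → at least one input occurs → occurs.
Controller branch 2 down [OR]: Safety circuit fails=not, Door loop 2 down=occurs → at least one input occurs → occurs.
Elevator stuck between floors [AND]: Controller branch fails=occurs, Drive chain inoperative=occurs, Controller branch 2 down=occurs, Upper encoder 2 faulted=occurs → all inputs occur → occurs.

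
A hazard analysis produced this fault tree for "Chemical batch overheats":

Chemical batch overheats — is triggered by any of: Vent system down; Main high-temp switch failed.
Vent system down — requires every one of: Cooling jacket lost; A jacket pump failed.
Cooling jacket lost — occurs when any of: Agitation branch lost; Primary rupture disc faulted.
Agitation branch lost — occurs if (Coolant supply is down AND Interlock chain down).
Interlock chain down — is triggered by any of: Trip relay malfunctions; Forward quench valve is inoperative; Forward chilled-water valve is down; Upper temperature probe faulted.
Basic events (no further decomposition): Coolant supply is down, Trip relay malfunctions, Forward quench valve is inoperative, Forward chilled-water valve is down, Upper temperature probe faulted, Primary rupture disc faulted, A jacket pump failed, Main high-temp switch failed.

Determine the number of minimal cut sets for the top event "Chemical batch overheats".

6

Interlock chain down [OR]: union of children's cut sets → 4 cut set(s).
Agitation branch lost [AND]: one cut set from each child combined → 1 × 4 = 4 cut set(s).
Cooling jacket lost [OR]: union of children's cut sets → 5 cut set(s).
Vent system down [AND]: one cut set from each child combined → 5 × 1 = 5 cut set(s).
Chemical batch overheats [OR]: union of children's cut sets → 6 cut set(s).
Minimal cut sets: {A jacket pump failed, Coolant supply is down, Trip relay malfunctions}; {A jacket pump failed, Coolant supply is down, Forward quench valve is inoperative}; {A jacket pump failed, Coolant supply is down, Forward chilled-water valve is down}; {A jacket pump failed, Coolant supply is down, Upper temperature probe faulted}; {A jacket pump failed, Primary rupture disc faulted}; {Main high-temp switch failed}.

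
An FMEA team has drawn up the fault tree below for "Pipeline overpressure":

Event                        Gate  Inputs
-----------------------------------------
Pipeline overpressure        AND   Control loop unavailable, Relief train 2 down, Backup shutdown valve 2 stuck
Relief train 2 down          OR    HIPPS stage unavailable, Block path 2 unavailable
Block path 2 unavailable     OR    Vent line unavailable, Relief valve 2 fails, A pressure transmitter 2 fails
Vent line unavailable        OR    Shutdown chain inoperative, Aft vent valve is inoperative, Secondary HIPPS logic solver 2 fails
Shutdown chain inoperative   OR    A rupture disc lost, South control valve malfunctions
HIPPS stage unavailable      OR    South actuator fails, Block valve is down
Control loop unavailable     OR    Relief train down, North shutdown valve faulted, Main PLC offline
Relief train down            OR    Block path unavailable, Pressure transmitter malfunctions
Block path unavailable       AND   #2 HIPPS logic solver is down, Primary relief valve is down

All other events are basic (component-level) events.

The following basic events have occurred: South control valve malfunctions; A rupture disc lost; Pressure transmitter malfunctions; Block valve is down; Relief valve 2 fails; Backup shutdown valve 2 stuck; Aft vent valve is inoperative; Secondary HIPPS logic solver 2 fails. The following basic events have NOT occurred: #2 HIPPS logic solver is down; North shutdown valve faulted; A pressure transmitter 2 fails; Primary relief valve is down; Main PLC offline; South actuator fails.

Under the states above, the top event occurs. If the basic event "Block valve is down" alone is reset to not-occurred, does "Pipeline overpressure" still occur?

Yes

Counterfactual: set "Block valve is down" to not occurred.
Block path unavailable [AND]: #2 HIPPS logic solver is down=not, Primary relief valve is down=not → not all inputs occur → does not occur.
Relief train down [OR]: Block path unavailable=not, Pressure transmitter malfunctions=occurs → at least one input occurs → occurs.
Control loop unavailable [OR]: Relief train down=occurs, North shutdown valve faulted=not, Main PLC offline=not → at least one input occurs → occurs.
HIPPS stage unavailable [OR]: South actuator fails=not, Block valve is down=not → no input occurs → does not occur.
Shutdown chain inoperative [OR]: A rupture disc lost=occurs, South control valve malfunctions=occurs → at least one input occurs → occurs.
Vent line unavailable [OR]: Shutdown chain inoperative=occurs, Aft vent valve is inoperative=occurs, Secondary HIPPS logic solver 2 fails=occurs → at least one input occurs → occurs.
Block path 2 unavailable [OR]: Vent line unavailable=occurs, Relief valve 2 fails=occurs, A pressure transmitter 2 fails=not → at least one input occurs → occurs.
Relief train 2 down [OR]: HIPPS stage unavailable=not, Block path 2 unavailable=occurs → at least one input occurs → occurs.
Pipeline overpressure [AND]: Control loop unavailable=occurs, Relief train 2 down=occurs, Backup shutdown valve 2 stuck=occurs → all inputs occur → occurs.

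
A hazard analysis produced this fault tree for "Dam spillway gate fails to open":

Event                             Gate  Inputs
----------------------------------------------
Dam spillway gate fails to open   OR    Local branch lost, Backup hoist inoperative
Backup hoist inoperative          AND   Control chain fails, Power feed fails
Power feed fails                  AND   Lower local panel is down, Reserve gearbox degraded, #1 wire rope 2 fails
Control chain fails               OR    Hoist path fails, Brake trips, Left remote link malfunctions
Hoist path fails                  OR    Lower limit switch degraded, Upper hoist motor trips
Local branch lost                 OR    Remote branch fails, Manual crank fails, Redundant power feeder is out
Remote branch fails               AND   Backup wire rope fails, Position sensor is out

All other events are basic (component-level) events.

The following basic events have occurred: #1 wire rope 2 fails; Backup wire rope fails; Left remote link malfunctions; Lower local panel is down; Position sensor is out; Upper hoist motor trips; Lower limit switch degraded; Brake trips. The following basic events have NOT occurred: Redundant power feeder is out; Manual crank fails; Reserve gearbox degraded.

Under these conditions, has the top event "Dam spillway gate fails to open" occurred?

Remote branch fails [AND]: Backup wire rope fails=occurs, Position sensor is out=occurs → all inputs occur → occurs.
Local branch lost [OR]: Remote branch fails=occurs, Manual crank fails=not, Redundant power feeder is out=not → at least one input occurs → occurs.
Hoist path fails [OR]: Lower limit switch degraded=occurs, Upper hoist motor trips=occurs → at least one input occurs → occurs.
Control chain fails [OR]: Hoist path fails=occurs, Brake trips=occurs, Left remote link malfunctions=occurs → at least one input occurs → occurs.
Power feed fails [AND]: Lower local panel is down=occurs, Reserve gearbox degraded=not, #1 wire rope 2 fails=occurs → not all inputs occur → does not occur.
Backup hoist inoperative [AND]: Control chain fails=occurs, Power feed fails=not → not all inputs occur → does not occur.
Dam spillway gate fails to open [OR]: Local branch lost=occurs, Backup hoist inoperative=not → at least one input occurs → occurs.

Yes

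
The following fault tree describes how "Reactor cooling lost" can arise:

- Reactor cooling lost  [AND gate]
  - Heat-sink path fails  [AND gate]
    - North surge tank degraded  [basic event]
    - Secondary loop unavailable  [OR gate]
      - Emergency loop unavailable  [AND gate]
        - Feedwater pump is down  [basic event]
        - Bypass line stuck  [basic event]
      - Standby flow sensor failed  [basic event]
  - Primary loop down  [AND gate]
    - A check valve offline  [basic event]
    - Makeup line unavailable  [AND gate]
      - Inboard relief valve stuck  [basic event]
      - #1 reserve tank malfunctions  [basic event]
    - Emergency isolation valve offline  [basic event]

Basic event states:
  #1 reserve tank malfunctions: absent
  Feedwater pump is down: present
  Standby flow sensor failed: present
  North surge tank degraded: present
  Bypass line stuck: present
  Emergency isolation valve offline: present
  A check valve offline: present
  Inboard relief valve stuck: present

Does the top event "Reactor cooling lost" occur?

No

Emergency loop unavailable [AND]: Feedwater pump is down=occurs, Bypass line stuck=occurs → all inputs occur → occurs.
Secondary loop unavailable [OR]: Emergency loop unavailable=occurs, Standby flow sensor failed=occurs → at least one input occurs → occurs.
Heat-sink path fails [AND]: North surge tank degraded=occurs, Secondary loop unavailable=occurs → all inputs occur → occurs.
Makeup line unavailable [AND]: Inboard relief valve stuck=occurs, #1 reserve tank malfunctions=not → not all inputs occur → does not occur.
Primary loop down [AND]: A check valve offline=occurs, Makeup line unavailable=not, Emergency isolation valve offline=occurs → not all inputs occur → does not occur.
Reactor cooling lost [AND]: Heat-sink path fails=occurs, Primary loop down=not → not all inputs occur → does not occur.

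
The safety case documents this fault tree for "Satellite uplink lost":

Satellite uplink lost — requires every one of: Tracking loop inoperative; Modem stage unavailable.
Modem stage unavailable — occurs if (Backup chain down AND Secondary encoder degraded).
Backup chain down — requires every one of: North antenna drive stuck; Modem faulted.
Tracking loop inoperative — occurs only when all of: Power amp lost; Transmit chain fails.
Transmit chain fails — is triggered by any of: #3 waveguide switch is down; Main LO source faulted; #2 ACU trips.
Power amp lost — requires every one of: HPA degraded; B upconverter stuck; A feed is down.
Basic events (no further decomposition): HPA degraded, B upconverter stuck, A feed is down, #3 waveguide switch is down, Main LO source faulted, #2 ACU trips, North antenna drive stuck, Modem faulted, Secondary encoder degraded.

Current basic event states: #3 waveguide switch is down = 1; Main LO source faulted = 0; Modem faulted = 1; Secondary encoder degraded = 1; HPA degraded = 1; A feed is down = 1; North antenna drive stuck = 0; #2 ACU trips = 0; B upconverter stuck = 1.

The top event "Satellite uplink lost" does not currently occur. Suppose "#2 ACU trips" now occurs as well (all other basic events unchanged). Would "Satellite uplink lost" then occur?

Counterfactual: set "#2 ACU trips" to occurred.
Power amp lost [AND]: HPA degraded=occurs, B upconverter stuck=occurs, A feed is down=occurs → all inputs occur → occurs.
Transmit chain fails [OR]: #3 waveguide switch is down=occurs, Main LO source faulted=not, #2 ACU trips=occurs → at least one input occurs → occurs.
Tracking loop inoperative [AND]: Power amp lost=occurs, Transmit chain fails=occurs → all inputs occur → occurs.
Backup chain down [AND]: North antenna drive stuck=not, Modem faulted=occurs → not all inputs occur → does not occur.
Modem stage unavailable [AND]: Backup chain down=not, Secondary encoder degraded=occurs → not all inputs occur → does not occur.
Satellite uplink lost [AND]: Tracking loop inoperative=occurs, Modem stage unavailable=not → not all inputs occur → does not occur.

No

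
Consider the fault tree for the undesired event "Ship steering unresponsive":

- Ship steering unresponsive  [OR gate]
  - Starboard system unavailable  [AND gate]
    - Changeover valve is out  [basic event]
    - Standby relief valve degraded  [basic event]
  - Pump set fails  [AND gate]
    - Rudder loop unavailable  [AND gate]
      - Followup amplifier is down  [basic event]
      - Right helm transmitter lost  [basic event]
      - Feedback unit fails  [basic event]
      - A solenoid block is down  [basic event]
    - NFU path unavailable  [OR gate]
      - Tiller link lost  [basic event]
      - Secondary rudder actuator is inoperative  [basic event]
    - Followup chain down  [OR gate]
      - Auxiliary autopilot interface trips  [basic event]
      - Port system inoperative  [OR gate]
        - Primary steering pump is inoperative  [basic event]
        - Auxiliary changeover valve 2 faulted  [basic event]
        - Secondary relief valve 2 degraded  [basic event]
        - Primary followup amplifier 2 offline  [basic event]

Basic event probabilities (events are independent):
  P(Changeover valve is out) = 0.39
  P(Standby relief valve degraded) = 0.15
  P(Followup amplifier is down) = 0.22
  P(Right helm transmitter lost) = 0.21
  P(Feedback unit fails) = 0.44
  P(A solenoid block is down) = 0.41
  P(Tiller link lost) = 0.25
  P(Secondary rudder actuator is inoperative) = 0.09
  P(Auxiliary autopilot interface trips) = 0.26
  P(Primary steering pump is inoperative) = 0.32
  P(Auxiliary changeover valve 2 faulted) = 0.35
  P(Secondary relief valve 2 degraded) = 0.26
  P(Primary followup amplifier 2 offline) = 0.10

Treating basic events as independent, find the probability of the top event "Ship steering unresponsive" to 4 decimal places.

0.0604

P(Starboard system unavailable) [AND] = 0.39 × 0.15 = 0.058500
P(Rudder loop unavailable) [AND] = 0.22 × 0.21 × 0.44 × 0.41 = 0.008334
P(NFU path unavailable) [OR] = 1 − (1−0.25) × (1−0.09) = 0.317500
P(Port system inoperative) [OR] = 1 − (1−0.32) × (1−0.35) × (1−0.26) × (1−0.10) = 0.705628
P(Followup chain down) [OR] = 1 − (1−0.26) × (1−0.705628) = 0.782165
P(Pump set fails) [AND] = 0.008334 × 0.317500 × 0.782165 = 0.002070
P(Ship steering unresponsive) [OR] = 1 − (1−0.058500) × (1−0.002070) = 0.060449
Rounded to 4 decimal places: P(Ship steering unresponsive) ≈ 0.0604.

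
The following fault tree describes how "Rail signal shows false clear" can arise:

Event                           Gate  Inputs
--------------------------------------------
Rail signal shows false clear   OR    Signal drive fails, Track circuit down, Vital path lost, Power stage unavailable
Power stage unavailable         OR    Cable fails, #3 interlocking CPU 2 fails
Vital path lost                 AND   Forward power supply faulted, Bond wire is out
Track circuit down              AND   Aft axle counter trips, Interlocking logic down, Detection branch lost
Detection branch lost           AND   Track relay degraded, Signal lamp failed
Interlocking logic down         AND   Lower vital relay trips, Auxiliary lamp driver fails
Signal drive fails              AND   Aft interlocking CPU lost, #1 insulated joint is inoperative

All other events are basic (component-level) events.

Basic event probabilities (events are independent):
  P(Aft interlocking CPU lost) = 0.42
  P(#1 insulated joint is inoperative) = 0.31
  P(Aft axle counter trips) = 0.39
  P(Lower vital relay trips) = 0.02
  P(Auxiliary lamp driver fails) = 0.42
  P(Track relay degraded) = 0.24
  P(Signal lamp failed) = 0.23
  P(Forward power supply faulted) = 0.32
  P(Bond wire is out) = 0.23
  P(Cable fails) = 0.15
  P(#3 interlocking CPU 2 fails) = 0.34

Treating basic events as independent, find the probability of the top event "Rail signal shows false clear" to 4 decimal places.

P(Signal drive fails) [AND] = 0.42 × 0.31 = 0.130200
P(Interlocking logic down) [AND] = 0.02 × 0.42 = 0.008400
P(Detection branch lost) [AND] = 0.24 × 0.23 = 0.055200
P(Track circuit down) [AND] = 0.39 × 0.008400 × 0.055200 = 0.000181
P(Vital path lost) [AND] = 0.32 × 0.23 = 0.073600
P(Power stage unavailable) [OR] = 1 − (1−0.15) × (1−0.34) = 0.439000
P(Rail signal shows false clear) [OR] = 1 − (1−0.130200) × (1−0.000181) × (1−0.073600) × (1−0.439000) = 0.548038
Rounded to 4 decimal places: P(Rail signal shows false clear) ≈ 0.5480.

0.5480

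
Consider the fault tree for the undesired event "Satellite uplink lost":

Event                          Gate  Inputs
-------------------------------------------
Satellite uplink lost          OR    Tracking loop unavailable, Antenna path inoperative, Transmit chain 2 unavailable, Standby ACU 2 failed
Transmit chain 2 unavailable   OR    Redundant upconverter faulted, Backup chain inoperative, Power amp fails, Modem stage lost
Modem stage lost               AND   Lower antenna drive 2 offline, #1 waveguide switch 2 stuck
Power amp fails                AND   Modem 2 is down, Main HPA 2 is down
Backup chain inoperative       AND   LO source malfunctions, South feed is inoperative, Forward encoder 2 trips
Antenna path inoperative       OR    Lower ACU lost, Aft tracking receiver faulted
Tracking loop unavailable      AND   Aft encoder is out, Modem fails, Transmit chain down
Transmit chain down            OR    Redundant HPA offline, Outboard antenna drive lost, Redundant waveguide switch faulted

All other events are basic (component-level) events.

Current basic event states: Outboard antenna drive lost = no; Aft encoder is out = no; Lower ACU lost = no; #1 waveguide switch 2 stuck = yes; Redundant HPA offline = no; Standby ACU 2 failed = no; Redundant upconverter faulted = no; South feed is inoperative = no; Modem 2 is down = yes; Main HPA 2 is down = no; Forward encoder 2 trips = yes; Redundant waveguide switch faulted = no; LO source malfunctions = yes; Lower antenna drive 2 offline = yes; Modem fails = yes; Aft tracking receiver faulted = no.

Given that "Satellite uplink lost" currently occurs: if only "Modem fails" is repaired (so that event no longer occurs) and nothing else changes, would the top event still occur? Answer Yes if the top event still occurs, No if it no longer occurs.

Yes

Counterfactual: set "Modem fails" to not occurred.
Transmit chain down [OR]: Redundant HPA offline=not, Outboard antenna drive lost=not, Redundant waveguide switch faulted=not → no input occurs → does not occur.
Tracking loop unavailable [AND]: Aft encoder is out=not, Modem fails=not, Transmit chain down=not → not all inputs occur → does not occur.
Antenna path inoperative [OR]: Lower ACU lost=not, Aft tracking receiver faulted=not → no input occurs → does not occur.
Backup chain inoperative [AND]: LO source malfunctions=occurs, South feed is inoperative=not, Forward encoder 2 trips=occurs → not all inputs occur → does not occur.
Power amp fails [AND]: Modem 2 is down=occurs, Main HPA 2 is down=not → not all inputs occur → does not occur.
Modem stage lost [AND]: Lower antenna drive 2 offline=occurs, #1 waveguide switch 2 stuck=occurs → all inputs occur → occurs.
Transmit chain 2 unavailable [OR]: Redundant upconverter faulted=not, Backup chain inoperative=not, Power amp fails=not, Modem stage lost=occurs → at least one input occurs → occurs.
Satellite uplink lost [OR]: Tracking loop unavailable=not, Antenna path inoperative=not, Transmit chain 2 unavailable=occurs, Standby ACU 2 failed=not → at least one input occurs → occurs.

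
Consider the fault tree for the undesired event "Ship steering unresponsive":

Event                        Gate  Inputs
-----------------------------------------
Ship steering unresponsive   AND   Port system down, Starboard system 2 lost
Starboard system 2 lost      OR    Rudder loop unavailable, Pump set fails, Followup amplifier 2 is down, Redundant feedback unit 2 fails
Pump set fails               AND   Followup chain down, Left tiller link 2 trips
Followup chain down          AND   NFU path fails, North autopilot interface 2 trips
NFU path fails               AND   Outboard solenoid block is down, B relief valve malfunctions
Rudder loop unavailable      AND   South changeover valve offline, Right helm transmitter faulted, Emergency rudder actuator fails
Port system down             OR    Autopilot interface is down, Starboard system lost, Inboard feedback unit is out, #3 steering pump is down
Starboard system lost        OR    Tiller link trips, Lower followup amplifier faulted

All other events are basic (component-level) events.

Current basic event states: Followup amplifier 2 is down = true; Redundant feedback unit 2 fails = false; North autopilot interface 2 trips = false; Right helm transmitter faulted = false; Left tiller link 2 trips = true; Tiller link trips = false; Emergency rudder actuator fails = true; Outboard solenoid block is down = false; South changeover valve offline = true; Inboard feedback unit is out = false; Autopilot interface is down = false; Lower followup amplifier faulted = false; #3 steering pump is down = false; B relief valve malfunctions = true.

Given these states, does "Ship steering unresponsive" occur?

No

Starboard system lost [OR]: Tiller link trips=not, Lower followup amplifier faulted=not → no input occurs → does not occur.
Port system down [OR]: Autopilot interface is down=not, Starboard system lost=not, Inboard feedback unit is out=not, #3 steering pump is down=not → no input occurs → does not occur.
Rudder loop unavailable [AND]: South changeover valve offline=occurs, Right helm transmitter faulted=not, Emergency rudder actuator fails=occurs → not all inputs occur → does not occur.
NFU path fails [AND]: Outboard solenoid block is down=not, B relief valve malfunctions=occurs → not all inputs occur → does not occur.
Followup chain down [AND]: NFU path fails=not, North autopilot interface 2 trips=not → not all inputs occur → does not occur.
Pump set fails [AND]: Followup chain down=not, Left tiller link 2 trips=occurs → not all inputs occur → does not occur.
Starboard system 2 lost [OR]: Rudder loop unavailable=not, Pump set fails=not, Followup amplifier 2 is down=occurs, Redundant feedback unit 2 fails=not → at least one input occurs → occurs.
Ship steering unresponsive [AND]: Port system down=not, Starboard system 2 lost=occurs → not all inputs occur → does not occur.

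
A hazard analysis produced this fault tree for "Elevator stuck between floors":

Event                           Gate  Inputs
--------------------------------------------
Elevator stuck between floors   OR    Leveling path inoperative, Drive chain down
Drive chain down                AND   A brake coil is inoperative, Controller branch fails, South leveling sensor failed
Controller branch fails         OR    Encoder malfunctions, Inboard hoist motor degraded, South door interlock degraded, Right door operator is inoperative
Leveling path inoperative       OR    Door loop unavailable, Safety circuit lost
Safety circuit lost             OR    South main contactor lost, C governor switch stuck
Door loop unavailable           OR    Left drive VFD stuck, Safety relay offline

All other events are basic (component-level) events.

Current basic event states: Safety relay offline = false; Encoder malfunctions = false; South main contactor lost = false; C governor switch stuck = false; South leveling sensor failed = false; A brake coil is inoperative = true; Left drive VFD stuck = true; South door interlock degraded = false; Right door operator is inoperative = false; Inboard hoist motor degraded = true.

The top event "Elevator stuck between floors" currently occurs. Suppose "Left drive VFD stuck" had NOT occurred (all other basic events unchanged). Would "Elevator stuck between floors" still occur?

Counterfactual: set "Left drive VFD stuck" to not occurred.
Door loop unavailable [OR]: Left drive VFD stuck=not, Safety relay offline=not → no input occurs → does not occur.
Safety circuit lost [OR]: South main contactor lost=not, C governor switch stuck=not → no input occurs → does not occur.
Leveling path inoperative [OR]: Door loop unavailable=not, Safety circuit lost=not → no input occurs → does not occur.
Controller branch fails [OR]: Encoder malfunctions=not, Inboard hoist motor degraded=occurs, South door interlock degraded=not, Right door operator is inoperative=not → at least one input occurs → occurs.
Drive chain down [AND]: A brake coil is inoperative=occurs, Controller branch fails=occurs, South leveling sensor failed=not → not all inputs occur → does not occur.
Elevator stuck between floors [OR]: Leveling path inoperative=not, Drive chain down=not → no input occurs → does not occur.

No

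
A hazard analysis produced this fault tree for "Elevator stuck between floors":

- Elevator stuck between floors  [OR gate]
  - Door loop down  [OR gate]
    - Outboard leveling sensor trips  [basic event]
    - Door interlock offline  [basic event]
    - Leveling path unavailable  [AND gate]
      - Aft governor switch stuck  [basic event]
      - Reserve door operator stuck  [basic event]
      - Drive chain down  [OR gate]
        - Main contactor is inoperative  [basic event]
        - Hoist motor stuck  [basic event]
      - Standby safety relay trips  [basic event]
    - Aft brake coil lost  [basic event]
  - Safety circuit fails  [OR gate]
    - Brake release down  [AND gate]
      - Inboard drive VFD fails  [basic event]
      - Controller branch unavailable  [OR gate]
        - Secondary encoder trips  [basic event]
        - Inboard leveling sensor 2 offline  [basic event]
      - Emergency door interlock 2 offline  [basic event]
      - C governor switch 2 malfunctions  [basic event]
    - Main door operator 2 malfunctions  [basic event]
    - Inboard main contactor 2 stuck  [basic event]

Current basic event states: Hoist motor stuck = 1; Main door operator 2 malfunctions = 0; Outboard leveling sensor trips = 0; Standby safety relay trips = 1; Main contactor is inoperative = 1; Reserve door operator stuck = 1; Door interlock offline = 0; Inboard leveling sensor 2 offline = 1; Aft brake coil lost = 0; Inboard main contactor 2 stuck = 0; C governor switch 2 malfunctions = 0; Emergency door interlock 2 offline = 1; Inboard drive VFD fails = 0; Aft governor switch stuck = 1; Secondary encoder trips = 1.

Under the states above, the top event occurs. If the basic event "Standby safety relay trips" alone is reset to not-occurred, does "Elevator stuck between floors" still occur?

No

Counterfactual: set "Standby safety relay trips" to not occurred.
Drive chain down [OR]: Main contactor is inoperative=occurs, Hoist motor stuck=occurs → at least one input occurs → occurs.
Leveling path unavailable [AND]: Aft governor switch stuck=occurs, Reserve door operator stuck=occurs, Drive chain down=occurs, Standby safety relay trips=not → not all inputs occur → does not occur.
Door loop down [OR]: Outboard leveling sensor trips=not, Door interlock offline=not, Leveling path unavailable=not, Aft brake coil lost=not → no input occurs → does not occur.
Controller branch unavailable [OR]: Secondary encoder trips=occurs, Inboard leveling sensor 2 offline=occurs → at least one input occurs → occurs.
Brake release down [AND]: Inboard drive VFD fails=not, Controller branch unavailable=occurs, Emergency door interlock 2 offline=occurs, C governor switch 2 malfunctions=not → not all inputs occur → does not occur.
Safety circuit fails [OR]: Brake release down=not, Main door operator 2 malfunctions=not, Inboard main contactor 2 stuck=not → no input occurs → does not occur.
Elevator stuck between floors [OR]: Door loop down=not, Safety circuit fails=not → no input occurs → does not occur.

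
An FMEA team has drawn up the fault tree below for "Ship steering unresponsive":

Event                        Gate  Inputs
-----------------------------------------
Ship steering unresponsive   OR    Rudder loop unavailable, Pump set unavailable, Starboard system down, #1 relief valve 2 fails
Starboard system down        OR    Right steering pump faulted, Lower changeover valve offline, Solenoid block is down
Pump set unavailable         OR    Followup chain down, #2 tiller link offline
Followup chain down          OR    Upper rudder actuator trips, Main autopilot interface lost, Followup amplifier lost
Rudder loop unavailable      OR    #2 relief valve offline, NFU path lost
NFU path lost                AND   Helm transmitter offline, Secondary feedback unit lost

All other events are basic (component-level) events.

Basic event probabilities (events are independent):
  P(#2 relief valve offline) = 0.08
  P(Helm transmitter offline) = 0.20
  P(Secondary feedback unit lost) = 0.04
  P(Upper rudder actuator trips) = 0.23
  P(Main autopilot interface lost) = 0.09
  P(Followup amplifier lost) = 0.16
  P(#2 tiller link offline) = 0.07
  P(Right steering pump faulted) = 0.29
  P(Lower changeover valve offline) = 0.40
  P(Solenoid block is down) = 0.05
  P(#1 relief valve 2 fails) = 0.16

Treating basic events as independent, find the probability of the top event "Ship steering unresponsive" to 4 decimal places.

0.8302

P(NFU path lost) [AND] = 0.20 × 0.04 = 0.008000
P(Rudder loop unavailable) [OR] = 1 − (1−0.08) × (1−0.008000) = 0.087360
P(Followup chain down) [OR] = 1 − (1−0.23) × (1−0.09) × (1−0.16) = 0.411412
P(Pump set unavailable) [OR] = 1 − (1−0.411412) × (1−0.07) = 0.452613
P(Starboard system down) [OR] = 1 − (1−0.29) × (1−0.40) × (1−0.05) = 0.595300
P(Ship steering unresponsive) [OR] = 1 − (1−0.087360) × (1−0.452613) × (1−0.595300) × (1−0.16) = 0.830173
Rounded to 4 decimal places: P(Ship steering unresponsive) ≈ 0.8302.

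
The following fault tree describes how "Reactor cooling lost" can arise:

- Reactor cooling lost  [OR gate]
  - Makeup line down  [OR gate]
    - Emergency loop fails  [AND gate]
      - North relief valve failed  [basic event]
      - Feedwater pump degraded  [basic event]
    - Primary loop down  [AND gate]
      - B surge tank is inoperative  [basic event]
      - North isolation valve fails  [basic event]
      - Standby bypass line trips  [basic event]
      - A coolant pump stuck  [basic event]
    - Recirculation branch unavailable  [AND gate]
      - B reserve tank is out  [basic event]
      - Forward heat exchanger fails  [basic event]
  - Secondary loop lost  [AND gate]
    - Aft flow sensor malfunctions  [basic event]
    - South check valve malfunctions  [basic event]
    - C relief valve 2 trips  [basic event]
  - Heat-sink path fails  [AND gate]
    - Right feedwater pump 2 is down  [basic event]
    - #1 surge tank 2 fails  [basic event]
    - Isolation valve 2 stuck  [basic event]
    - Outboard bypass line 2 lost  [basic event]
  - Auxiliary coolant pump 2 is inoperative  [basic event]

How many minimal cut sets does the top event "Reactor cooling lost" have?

Emergency loop fails [AND]: one cut set from each child combined → 1 × 1 = 1 cut set(s).
Primary loop down [AND]: one cut set from each child combined → 1 × 1 × 1 × 1 = 1 cut set(s).
Recirculation branch unavailable [AND]: one cut set from each child combined → 1 × 1 = 1 cut set(s).
Makeup line down [OR]: union of children's cut sets → 3 cut set(s).
Secondary loop lost [AND]: one cut set from each child combined → 1 × 1 × 1 = 1 cut set(s).
Heat-sink path fails [AND]: one cut set from each child combined → 1 × 1 × 1 × 1 = 1 cut set(s).
Reactor cooling lost [OR]: union of children's cut sets → 6 cut set(s).
Minimal cut sets: {Feedwater pump degraded, North relief valve failed}; {A coolant pump stuck, B surge tank is inoperative, North isolation valve fails, Standby bypass line trips}; {B reserve tank is out, Forward heat exchanger fails}; {Aft flow sensor malfunctions, C relief valve 2 trips, South check valve malfunctions}; {#1 surge tank 2 fails, Isolation valve 2 stuck, Outboard bypass line 2 lost, Right feedwater pump 2 is down}; {Auxiliary coolant pump 2 is inoperative}.

6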